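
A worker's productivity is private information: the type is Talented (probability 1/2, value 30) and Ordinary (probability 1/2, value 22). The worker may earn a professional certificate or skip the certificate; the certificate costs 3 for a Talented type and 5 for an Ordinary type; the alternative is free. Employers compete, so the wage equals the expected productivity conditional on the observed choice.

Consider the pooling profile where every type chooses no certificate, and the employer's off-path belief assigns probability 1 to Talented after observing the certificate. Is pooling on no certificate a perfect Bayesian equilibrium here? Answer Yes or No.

On path, the employer holds the prior and pays 1/2·30 + 1/2·22 = 26. Off path (the certificate), believing Talented, it pays 30.
Talented: no certificate nets 26; the certificate nets 30 − 3 = 27. Talented would deviate.
Ordinary: no certificate nets 26; the certificate nets 30 − 5 = 25. Ordinary stays.
A type deviates, so pooling fails.

No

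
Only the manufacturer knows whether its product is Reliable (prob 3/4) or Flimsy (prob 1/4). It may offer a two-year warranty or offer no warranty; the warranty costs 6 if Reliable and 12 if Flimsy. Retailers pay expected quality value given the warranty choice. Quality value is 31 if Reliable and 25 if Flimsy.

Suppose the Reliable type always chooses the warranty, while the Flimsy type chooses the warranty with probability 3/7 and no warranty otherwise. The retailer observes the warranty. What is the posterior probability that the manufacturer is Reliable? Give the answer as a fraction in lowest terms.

P(the warranty) = (3/4)·1 + (1/4)·(3/7) = 6/7.
By Bayes' rule, P(Reliable | the warranty) = (3/4) / (6/7) = 7/8.

7/8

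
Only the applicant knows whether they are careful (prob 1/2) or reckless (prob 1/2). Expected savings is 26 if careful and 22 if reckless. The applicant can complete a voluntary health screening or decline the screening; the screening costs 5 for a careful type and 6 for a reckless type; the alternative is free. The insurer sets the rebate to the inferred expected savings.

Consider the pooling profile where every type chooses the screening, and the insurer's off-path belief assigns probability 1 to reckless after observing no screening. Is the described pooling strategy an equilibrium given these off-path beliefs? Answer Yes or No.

On path, the insurer holds the prior and pays 1/2·26 + 1/2·22 = 24. Off path (no screening), believing reckless, it pays 22.
careful: the screening nets 24 − 5 = 19; no screening nets 22. careful would deviate.
reckless: the screening nets 24 − 6 = 18; no screening nets 22. reckless would deviate.
A type deviates, so pooling fails.

No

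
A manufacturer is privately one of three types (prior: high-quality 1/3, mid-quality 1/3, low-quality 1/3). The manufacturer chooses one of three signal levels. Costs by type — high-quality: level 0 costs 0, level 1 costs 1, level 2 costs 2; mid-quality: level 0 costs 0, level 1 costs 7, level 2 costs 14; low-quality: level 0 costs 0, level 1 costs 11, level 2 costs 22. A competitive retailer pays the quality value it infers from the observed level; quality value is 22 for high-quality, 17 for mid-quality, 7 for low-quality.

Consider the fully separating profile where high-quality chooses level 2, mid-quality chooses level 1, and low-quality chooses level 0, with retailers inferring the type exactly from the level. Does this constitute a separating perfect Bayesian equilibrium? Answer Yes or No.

Separating prices: level 2 → 22, level 1 → 17, level 0 → 7.
high-quality (assigned level 2): level 0: 7 − 0 = 7; level 1: 17 − 1 = 16; level 2: 22 − 2 = 20. high-quality stays.
mid-quality (assigned level 1): level 0: 7 − 0 = 7; level 1: 17 − 7 = 10; level 2: 22 − 14 = 8. mid-quality stays.
low-quality (assigned level 0): level 0: 7 − 0 = 7; level 1: 17 − 11 = 6; level 2: 22 − 22 = 0. low-quality stays.
Every type prefers its assigned level; separation holds.

Yes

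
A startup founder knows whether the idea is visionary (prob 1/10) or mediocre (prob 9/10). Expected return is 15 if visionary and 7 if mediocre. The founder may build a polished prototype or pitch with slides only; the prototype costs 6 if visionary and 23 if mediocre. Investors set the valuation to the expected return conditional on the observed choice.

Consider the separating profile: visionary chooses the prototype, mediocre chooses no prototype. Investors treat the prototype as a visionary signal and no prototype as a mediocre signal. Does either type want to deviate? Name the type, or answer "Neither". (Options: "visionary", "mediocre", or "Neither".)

Neither

The prototype pays 15; no prototype pays 7.
visionary: assigned the prototype, nets 15 − 6 = 9; deviating to no prototype nets 7.
mediocre: assigned no prototype, nets 7; deviating to the prototype nets 15 − 23 = -8.
Both types strictly prefer their assigned action; no profitable deviation.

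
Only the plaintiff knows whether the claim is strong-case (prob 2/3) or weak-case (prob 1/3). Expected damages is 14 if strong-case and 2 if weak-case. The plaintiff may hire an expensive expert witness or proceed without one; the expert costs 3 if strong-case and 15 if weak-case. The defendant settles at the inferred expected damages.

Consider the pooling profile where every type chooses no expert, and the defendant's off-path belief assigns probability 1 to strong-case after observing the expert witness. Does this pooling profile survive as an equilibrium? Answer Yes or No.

No

On path, the defendant holds the prior and pays 2/3·14 + 1/3·2 = 10. Off path (the expert witness), believing strong-case, it pays 14.
strong-case: no expert nets 10; the expert witness nets 14 − 3 = 11. strong-case would deviate.
weak-case: no expert nets 10; the expert witness nets 14 − 15 = -1. weak-case stays.
A type deviates, so pooling fails.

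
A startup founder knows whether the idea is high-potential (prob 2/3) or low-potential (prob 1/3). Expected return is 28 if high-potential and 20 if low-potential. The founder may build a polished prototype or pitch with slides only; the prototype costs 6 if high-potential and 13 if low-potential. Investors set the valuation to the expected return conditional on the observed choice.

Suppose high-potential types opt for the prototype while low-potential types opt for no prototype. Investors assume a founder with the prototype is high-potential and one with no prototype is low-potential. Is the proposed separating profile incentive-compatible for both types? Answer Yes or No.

Under these beliefs, the prototype earns valuation 28 and no prototype earns valuation 20.
high-potential: the prototype nets 28 − 6 = 22; no prototype nets 20. high-potential prefers the prototype.
low-potential: the prototype nets 28 − 13 = 15; no prototype nets 20. low-potential prefers no prototype.
Neither type deviates, so the separating profile is an equilibrium.

Yes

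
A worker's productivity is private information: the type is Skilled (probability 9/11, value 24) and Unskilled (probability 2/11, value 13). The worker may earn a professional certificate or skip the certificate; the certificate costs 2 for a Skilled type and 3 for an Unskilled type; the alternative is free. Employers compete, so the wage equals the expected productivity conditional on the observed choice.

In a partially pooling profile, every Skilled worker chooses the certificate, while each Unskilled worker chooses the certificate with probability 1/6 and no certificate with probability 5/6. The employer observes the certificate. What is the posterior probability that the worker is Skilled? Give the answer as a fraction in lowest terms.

P(the certificate) = (9/11)·1 + (2/11)·(1/6) = 28/33.
By Bayes' rule, P(Skilled | the certificate) = (9/11) / (28/33) = 27/28.

27/28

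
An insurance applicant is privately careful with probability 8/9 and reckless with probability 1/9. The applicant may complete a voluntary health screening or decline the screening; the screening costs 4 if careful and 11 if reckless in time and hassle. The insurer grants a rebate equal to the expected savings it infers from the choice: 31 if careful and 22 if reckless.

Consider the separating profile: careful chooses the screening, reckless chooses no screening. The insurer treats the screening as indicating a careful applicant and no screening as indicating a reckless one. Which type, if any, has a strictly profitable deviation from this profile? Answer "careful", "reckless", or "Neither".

The screening pays 31; no screening pays 22.
careful: assigned the screening, nets 31 − 4 = 27; deviating to no screening nets 22.
reckless: assigned no screening, nets 22; deviating to the screening nets 31 − 11 = 20.
Both types strictly prefer their assigned action; no profitable deviation.

Neither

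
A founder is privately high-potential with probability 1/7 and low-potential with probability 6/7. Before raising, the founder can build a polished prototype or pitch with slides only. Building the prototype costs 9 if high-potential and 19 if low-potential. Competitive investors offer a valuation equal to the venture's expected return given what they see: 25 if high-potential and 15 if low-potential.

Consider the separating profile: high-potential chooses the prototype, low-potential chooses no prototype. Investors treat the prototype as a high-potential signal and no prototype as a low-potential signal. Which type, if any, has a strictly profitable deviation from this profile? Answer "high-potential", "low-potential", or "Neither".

Neither

The prototype pays 25; no prototype pays 15.
high-potential: assigned the prototype, nets 25 − 9 = 16; deviating to no prototype nets 15.
low-potential: assigned no prototype, nets 15; deviating to the prototype nets 25 − 19 = 6.
Both types strictly prefer their assigned action; no profitable deviation.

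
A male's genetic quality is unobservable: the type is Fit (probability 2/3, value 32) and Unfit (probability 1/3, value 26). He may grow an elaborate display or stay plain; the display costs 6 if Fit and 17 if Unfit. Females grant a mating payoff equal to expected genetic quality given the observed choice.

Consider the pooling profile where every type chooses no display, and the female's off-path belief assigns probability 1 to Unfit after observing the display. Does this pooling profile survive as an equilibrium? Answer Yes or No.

Yes

On path, the female holds the prior and pays 2/3·32 + 1/3·26 = 30. Off path (the display), believing Unfit, it pays 26.
Fit: no display nets 30; the display nets 26 − 6 = 20. Fit stays.
Unfit: no display nets 30; the display nets 26 − 17 = 9. Unfit stays.
No type deviates, so pooling is sustained.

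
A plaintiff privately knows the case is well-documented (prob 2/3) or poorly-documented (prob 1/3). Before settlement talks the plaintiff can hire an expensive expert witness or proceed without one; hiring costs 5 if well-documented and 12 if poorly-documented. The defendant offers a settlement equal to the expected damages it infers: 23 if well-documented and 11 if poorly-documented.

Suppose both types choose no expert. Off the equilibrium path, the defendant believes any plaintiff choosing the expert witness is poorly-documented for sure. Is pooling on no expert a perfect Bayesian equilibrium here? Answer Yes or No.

Yes

On path, the defendant holds the prior and pays 2/3·23 + 1/3·11 = 19. Off path (the expert witness), believing poorly-documented, it pays 11.
well-documented: no expert nets 19; the expert witness nets 11 − 5 = 6. well-documented stays.
poorly-documented: no expert nets 19; the expert witness nets 11 − 12 = -1. poorly-documented stays.
No type deviates, so pooling is sustained.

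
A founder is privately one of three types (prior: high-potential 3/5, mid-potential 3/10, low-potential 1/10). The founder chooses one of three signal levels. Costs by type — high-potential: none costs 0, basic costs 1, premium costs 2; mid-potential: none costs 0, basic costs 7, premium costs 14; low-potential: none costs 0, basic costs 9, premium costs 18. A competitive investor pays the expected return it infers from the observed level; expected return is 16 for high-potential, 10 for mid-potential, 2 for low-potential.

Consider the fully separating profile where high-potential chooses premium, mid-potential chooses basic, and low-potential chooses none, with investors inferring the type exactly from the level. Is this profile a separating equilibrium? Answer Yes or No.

Separating valuations: premium → 16, basic → 10, none → 2.
high-potential (assigned premium): none: 2 − 0 = 2; basic: 10 − 1 = 9; premium: 16 − 2 = 14. high-potential stays.
mid-potential (assigned basic): none: 2 − 0 = 2; basic: 10 − 7 = 3; premium: 16 − 14 = 2. mid-potential stays.
low-potential (assigned none): none: 2 − 0 = 2; basic: 10 − 9 = 1; premium: 16 − 18 = -2. low-potential stays.
Every type prefers its assigned level; separation holds.

Yes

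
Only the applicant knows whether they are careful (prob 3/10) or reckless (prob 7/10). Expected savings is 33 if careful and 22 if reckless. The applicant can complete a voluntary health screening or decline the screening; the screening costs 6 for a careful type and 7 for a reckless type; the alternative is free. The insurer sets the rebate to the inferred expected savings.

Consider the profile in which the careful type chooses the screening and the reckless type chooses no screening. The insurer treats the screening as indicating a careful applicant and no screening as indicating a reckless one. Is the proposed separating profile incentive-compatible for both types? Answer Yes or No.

Under these beliefs, the screening earns rebate 33 and no screening earns rebate 22.
careful: the screening nets 33 − 6 = 27; no screening nets 22. careful prefers the screening.
reckless: the screening nets 33 − 7 = 26; no screening nets 22. reckless would deviate to the screening.
reckless has a profitable deviation, so the profile is not an equilibrium.

No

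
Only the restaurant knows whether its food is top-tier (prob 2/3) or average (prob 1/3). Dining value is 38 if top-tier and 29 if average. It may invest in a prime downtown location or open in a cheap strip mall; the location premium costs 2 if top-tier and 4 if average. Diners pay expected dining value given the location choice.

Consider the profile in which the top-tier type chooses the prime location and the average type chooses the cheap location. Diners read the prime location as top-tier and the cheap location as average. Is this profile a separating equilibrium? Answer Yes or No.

No

Under these beliefs, the prime location earns price premium 38 and the cheap location earns price premium 29.
top-tier: the prime location nets 38 − 2 = 36; the cheap location nets 29. top-tier prefers the prime location.
average: the prime location nets 38 − 4 = 34; the cheap location nets 29. average would deviate to the prime location.
average has a profitable deviation, so the profile is not an equilibrium.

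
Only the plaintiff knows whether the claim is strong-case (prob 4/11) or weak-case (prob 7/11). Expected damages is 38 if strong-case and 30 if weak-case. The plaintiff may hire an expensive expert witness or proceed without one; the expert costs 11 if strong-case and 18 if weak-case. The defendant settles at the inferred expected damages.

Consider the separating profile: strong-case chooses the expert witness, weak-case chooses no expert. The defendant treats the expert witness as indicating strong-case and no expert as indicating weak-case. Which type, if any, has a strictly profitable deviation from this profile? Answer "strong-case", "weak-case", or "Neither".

The expert witness pays 38; no expert pays 30.
strong-case: assigned the expert witness, nets 38 − 11 = 27; deviating to no expert nets 30.
weak-case: assigned no expert, nets 30; deviating to the expert witness nets 38 − 18 = 20.
The strong-case type gains 3 by deviating.

strong-case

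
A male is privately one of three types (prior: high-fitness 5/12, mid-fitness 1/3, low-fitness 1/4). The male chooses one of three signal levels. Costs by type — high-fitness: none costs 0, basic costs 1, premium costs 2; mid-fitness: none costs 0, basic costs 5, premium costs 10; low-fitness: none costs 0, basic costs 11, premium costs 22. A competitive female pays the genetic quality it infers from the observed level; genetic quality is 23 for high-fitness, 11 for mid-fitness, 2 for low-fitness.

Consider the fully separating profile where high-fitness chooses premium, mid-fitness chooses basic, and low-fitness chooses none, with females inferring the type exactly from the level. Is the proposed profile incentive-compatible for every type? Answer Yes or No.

No

Separating mating payoffs: premium → 23, basic → 11, none → 2.
high-fitness (assigned premium): none: 2 − 0 = 2; basic: 11 − 1 = 10; premium: 23 − 2 = 21. high-fitness stays.
mid-fitness (assigned basic): none: 2 − 0 = 2; basic: 11 − 5 = 6; premium: 23 − 10 = 13. mid-fitness prefers premium.
low-fitness (assigned none): none: 2 − 0 = 2; basic: 11 − 11 = 0; premium: 23 − 22 = 1. low-fitness stays.
At least one type deviates; the separating profile fails.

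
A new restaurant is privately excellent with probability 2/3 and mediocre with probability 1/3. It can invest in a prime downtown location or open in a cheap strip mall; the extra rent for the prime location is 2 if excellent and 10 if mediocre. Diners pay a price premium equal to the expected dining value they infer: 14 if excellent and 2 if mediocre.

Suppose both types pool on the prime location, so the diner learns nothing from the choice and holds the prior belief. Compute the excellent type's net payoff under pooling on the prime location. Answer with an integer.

8

Pooled price premium = 2/3·14 + 1/3·2 = 10.
excellent pays cost 2 for the prime location, so net payoff = 10 − 2 = 8.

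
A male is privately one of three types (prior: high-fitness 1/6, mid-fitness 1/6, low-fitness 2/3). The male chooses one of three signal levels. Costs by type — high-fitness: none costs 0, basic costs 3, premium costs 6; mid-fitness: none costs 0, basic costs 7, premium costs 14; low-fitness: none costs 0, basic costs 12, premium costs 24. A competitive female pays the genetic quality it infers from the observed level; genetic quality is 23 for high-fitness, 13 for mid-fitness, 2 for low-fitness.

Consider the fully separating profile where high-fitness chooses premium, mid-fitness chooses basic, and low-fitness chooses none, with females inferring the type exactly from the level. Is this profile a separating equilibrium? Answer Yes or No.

Separating mating payoffs: premium → 23, basic → 13, none → 2.
high-fitness (assigned premium): none: 2 − 0 = 2; basic: 13 − 3 = 10; premium: 23 − 6 = 17. high-fitness stays.
mid-fitness (assigned basic): none: 2 − 0 = 2; basic: 13 − 7 = 6; premium: 23 − 14 = 9. mid-fitness prefers premium.
low-fitness (assigned none): none: 2 − 0 = 2; basic: 13 − 12 = 1; premium: 23 − 24 = -1. low-fitness stays.
At least one type deviates; the separating profile fails.

No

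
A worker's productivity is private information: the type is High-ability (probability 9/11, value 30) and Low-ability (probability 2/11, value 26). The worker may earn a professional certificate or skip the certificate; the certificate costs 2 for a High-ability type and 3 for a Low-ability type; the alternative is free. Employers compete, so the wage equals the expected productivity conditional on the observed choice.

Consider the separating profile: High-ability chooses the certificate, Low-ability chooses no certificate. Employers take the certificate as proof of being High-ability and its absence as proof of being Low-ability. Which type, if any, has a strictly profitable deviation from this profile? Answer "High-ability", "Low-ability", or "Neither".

The certificate pays 30; no certificate pays 26.
High-ability: assigned the certificate, nets 30 − 2 = 28; deviating to no certificate nets 26.
Low-ability: assigned no certificate, nets 26; deviating to the certificate nets 30 − 3 = 27.
The Low-ability type gains 1 by deviating.

Low-ability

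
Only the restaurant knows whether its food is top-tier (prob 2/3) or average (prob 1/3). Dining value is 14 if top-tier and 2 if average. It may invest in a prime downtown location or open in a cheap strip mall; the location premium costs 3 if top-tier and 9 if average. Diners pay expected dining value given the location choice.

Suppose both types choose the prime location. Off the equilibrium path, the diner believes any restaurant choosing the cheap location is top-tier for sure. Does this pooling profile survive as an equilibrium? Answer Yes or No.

No

On path, the diner holds the prior and pays 2/3·14 + 1/3·2 = 10. Off path (the cheap location), believing top-tier, it pays 14.
top-tier: the prime location nets 10 − 3 = 7; the cheap location nets 14. top-tier would deviate.
average: the prime location nets 10 − 9 = 1; the cheap location nets 14. average would deviate.
A type deviates, so pooling fails.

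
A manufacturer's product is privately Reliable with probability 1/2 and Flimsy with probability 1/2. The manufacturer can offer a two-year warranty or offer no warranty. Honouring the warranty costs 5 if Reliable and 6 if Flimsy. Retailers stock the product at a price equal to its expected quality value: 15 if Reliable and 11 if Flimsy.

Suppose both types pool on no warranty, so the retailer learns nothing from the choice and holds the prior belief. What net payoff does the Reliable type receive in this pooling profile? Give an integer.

Pooled price = 1/2·15 + 1/2·11 = 13.
Reliable pays no cost for no warranty, so net payoff = 13.

13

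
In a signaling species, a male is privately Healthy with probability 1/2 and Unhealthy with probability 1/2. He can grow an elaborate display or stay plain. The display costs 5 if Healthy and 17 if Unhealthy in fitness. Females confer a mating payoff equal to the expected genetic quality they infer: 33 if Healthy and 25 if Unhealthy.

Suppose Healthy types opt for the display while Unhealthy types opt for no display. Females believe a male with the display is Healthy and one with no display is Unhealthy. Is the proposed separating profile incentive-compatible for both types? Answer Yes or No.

Under these beliefs, the display earns mating payoff 33 and no display earns mating payoff 25.
Healthy: the display nets 33 − 5 = 28; no display nets 25. Healthy prefers the display.
Unhealthy: the display nets 33 − 17 = 16; no display nets 25. Unhealthy prefers no display.
Neither type deviates, so the separating profile is an equilibrium.

Yes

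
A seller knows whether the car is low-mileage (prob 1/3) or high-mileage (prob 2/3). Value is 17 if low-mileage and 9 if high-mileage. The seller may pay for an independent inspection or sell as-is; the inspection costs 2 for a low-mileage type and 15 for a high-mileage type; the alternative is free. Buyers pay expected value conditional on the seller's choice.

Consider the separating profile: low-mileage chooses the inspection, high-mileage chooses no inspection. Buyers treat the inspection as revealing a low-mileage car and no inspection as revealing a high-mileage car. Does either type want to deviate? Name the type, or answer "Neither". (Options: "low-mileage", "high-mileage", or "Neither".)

The inspection pays 17; no inspection pays 9.
low-mileage: assigned the inspection, nets 17 − 2 = 15; deviating to no inspection nets 9.
high-mileage: assigned no inspection, nets 9; deviating to the inspection nets 17 − 15 = 2.
Both types strictly prefer their assigned action; no profitable deviation.

Neither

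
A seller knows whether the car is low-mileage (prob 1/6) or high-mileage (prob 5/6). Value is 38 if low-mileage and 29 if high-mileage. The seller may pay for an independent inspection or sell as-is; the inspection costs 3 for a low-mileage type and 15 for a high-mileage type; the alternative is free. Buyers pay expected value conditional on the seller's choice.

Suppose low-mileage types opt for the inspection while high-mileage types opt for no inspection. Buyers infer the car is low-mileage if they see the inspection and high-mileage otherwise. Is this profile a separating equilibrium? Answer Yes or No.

Yes

Under these beliefs, the inspection earns price 38 and no inspection earns price 29.
low-mileage: the inspection nets 38 − 3 = 35; no inspection nets 29. low-mileage prefers the inspection.
high-mileage: the inspection nets 38 − 15 = 23; no inspection nets 29. high-mileage prefers no inspection.
Neither type deviates, so the separating profile is an equilibrium.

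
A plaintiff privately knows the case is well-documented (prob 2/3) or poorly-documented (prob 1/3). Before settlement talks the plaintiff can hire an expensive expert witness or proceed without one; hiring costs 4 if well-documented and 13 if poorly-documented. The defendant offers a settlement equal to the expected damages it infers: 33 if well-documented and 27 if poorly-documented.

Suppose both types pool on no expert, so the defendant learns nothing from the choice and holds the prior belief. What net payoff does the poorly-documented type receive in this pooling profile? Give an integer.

31

Pooled settlement = 2/3·33 + 1/3·27 = 31.
poorly-documented pays no cost for no expert, so net payoff = 31.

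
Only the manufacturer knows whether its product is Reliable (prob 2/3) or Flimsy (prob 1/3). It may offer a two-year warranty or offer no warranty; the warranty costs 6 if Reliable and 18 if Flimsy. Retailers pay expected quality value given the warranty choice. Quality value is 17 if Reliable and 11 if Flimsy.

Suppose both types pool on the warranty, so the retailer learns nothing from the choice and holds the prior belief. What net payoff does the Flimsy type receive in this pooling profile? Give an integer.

-3

Pooled price = 2/3·17 + 1/3·11 = 15.
Flimsy pays cost 18 for the warranty, so net payoff = 15 − 18 = -3.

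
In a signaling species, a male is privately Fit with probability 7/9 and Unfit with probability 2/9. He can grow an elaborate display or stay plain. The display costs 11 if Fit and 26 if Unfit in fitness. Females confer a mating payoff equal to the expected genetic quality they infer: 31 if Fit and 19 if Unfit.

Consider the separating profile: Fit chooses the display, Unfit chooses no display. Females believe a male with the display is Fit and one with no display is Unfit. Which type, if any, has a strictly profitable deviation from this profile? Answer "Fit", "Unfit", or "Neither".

Neither

The display pays 31; no display pays 19.
Fit: assigned the display, nets 31 − 11 = 20; deviating to no display nets 19.
Unfit: assigned no display, nets 19; deviating to the display nets 31 − 26 = 5.
Both types strictly prefer their assigned action; no profitable deviation.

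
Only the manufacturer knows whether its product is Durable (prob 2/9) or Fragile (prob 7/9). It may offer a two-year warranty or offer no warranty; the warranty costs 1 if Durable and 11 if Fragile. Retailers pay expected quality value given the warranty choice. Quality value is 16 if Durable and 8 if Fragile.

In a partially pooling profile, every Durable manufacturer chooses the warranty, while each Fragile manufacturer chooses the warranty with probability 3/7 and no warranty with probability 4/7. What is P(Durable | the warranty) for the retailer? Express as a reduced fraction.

2/5

P(the warranty) = (2/9)·1 + (7/9)·(3/7) = 5/9.
By Bayes' rule, P(Durable | the warranty) = (2/9) / (5/9) = 2/5.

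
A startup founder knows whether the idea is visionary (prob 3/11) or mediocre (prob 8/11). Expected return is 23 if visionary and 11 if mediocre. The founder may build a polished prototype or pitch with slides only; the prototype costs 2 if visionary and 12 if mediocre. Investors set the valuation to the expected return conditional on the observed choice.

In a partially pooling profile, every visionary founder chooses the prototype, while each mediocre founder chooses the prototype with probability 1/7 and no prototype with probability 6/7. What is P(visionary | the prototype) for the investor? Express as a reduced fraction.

21/29

P(the prototype) = (3/11)·1 + (8/11)·(1/7) = 29/77.
By Bayes' rule, P(visionary | the prototype) = (3/11) / (29/77) = 21/29.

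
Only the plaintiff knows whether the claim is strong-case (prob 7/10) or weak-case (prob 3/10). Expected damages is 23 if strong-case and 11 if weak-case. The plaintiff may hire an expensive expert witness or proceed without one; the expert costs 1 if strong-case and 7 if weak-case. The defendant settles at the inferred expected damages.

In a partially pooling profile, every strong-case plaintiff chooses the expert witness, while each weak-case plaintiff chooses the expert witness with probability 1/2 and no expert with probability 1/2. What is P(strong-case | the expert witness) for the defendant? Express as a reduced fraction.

14/17

P(the expert witness) = (7/10)·1 + (3/10)·(1/2) = 17/20.
By Bayes' rule, P(strong-case | the expert witness) = (7/10) / (17/20) = 14/17.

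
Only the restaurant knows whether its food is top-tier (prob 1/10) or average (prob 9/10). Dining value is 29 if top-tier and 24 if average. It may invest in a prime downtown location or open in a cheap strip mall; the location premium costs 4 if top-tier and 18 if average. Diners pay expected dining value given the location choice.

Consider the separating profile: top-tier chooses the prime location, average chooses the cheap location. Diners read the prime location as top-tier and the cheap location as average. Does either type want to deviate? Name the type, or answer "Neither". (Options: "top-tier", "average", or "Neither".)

The prime location pays 29; the cheap location pays 24.
top-tier: assigned the prime location, nets 29 − 4 = 25; deviating to the cheap location nets 24.
average: assigned the cheap location, nets 24; deviating to the prime location nets 29 − 18 = 11.
Both types strictly prefer their assigned action; no profitable deviation.

Neither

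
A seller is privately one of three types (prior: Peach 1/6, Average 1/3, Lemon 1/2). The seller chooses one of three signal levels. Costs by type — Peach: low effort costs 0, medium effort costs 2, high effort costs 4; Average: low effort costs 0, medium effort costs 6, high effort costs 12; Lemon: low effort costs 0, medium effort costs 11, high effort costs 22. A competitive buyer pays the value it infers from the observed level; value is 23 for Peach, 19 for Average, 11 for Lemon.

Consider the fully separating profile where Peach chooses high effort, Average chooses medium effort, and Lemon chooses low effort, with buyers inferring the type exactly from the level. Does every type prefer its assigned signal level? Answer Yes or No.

Yes

Separating prices: high effort → 23, medium effort → 19, low effort → 11.
Peach (assigned high effort): low effort: 11 − 0 = 11; medium effort: 19 − 2 = 17; high effort: 23 − 4 = 19. Peach stays.
Average (assigned medium effort): low effort: 11 − 0 = 11; medium effort: 19 − 6 = 13; high effort: 23 − 12 = 11. Average stays.
Lemon (assigned low effort): low effort: 11 − 0 = 11; medium effort: 19 − 11 = 8; high effort: 23 − 22 = 1. Lemon stays.
Every type prefers its assigned level; separation holds.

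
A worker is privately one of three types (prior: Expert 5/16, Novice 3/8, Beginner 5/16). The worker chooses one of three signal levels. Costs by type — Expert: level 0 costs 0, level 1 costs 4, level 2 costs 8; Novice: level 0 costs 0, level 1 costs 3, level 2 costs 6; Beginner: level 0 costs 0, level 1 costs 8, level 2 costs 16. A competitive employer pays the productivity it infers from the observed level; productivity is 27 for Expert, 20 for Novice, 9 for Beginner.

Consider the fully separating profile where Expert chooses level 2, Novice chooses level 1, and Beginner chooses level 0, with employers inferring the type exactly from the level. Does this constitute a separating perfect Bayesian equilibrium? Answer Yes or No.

Separating wages: level 2 → 27, level 1 → 20, level 0 → 9.
Expert (assigned level 2): level 0: 9 − 0 = 9; level 1: 20 − 4 = 16; level 2: 27 − 8 = 19. Expert stays.
Novice (assigned level 1): level 0: 9 − 0 = 9; level 1: 20 − 3 = 17; level 2: 27 − 6 = 21. Novice prefers level 2.
Beginner (assigned level 0): level 0: 9 − 0 = 9; level 1: 20 − 8 = 12; level 2: 27 − 16 = 11. Beginner prefers level 1.
At least one type deviates; the separating profile fails.

No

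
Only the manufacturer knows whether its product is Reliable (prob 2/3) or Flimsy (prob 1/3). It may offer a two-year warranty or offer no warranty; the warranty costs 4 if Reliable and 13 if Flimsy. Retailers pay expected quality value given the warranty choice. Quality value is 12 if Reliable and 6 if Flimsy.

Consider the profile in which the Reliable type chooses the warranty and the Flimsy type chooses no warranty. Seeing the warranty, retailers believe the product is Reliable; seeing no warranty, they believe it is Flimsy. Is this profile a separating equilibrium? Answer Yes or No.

Yes

Under these beliefs, the warranty earns price 12 and no warranty earns price 6.
Reliable: the warranty nets 12 − 4 = 8; no warranty nets 6. Reliable prefers the warranty.
Flimsy: the warranty nets 12 − 13 = -1; no warranty nets 6. Flimsy prefers no warranty.
Neither type deviates, so the separating profile is an equilibrium.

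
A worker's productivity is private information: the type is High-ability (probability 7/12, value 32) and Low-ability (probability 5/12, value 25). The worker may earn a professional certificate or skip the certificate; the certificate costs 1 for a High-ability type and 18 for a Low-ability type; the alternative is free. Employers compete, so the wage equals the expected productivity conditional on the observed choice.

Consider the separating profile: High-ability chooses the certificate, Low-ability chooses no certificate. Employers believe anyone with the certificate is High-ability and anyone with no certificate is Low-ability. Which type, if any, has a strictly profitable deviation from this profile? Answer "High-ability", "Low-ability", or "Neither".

Neither

The certificate pays 32; no certificate pays 25.
High-ability: assigned the certificate, nets 32 − 1 = 31; deviating to no certificate nets 25.
Low-ability: assigned no certificate, nets 25; deviating to the certificate nets 32 − 18 = 14.
Both types strictly prefer their assigned action; no profitable deviation.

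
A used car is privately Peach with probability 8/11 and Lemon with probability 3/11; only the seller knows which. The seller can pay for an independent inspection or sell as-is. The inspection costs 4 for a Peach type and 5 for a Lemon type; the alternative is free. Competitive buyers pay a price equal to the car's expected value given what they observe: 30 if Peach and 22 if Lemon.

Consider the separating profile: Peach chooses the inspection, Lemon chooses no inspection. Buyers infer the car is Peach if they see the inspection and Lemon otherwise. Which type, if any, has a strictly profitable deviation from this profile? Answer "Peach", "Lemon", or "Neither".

The inspection pays 30; no inspection pays 22.
Peach: assigned the inspection, nets 30 − 4 = 26; deviating to no inspection nets 22.
Lemon: assigned no inspection, nets 22; deviating to the inspection nets 30 − 5 = 25.
The Lemon type gains 3 by deviating.

Lemon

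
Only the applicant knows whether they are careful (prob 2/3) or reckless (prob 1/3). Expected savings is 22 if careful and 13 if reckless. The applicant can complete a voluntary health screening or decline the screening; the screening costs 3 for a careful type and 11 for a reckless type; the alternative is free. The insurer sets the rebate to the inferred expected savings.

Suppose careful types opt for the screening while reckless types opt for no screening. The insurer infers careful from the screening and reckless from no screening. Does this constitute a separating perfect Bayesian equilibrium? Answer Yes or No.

Under these beliefs, the screening earns rebate 22 and no screening earns rebate 13.
careful: the screening nets 22 − 3 = 19; no screening nets 13. careful prefers the screening.
reckless: the screening nets 22 − 11 = 11; no screening nets 13. reckless prefers no screening.
Neither type deviates, so the separating profile is an equilibrium.

Yes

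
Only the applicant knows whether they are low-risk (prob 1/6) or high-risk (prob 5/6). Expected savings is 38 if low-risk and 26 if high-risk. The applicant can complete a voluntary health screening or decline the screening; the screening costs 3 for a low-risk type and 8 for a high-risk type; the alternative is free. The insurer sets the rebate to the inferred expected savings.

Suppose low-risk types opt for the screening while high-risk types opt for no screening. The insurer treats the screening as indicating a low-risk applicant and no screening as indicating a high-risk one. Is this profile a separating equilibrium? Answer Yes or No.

No

Under these beliefs, the screening earns rebate 38 and no screening earns rebate 26.
low-risk: the screening nets 38 − 3 = 35; no screening nets 26. low-risk prefers the screening.
high-risk: the screening nets 38 − 8 = 30; no screening nets 26. high-risk would deviate to the screening.
high-risk has a profitable deviation, so the profile is not an equilibrium.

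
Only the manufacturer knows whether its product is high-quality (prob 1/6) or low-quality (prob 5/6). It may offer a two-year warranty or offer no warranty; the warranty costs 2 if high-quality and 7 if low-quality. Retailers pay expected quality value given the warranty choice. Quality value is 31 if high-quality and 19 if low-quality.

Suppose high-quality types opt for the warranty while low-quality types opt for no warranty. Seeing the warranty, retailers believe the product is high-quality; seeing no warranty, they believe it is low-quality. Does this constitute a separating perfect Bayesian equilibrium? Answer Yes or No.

No

Under these beliefs, the warranty earns price 31 and no warranty earns price 19.
high-quality: the warranty nets 31 − 2 = 29; no warranty nets 19. high-quality prefers the warranty.
low-quality: the warranty nets 31 − 7 = 24; no warranty nets 19. low-quality would deviate to the warranty.
low-quality has a profitable deviation, so the profile is not an equilibrium.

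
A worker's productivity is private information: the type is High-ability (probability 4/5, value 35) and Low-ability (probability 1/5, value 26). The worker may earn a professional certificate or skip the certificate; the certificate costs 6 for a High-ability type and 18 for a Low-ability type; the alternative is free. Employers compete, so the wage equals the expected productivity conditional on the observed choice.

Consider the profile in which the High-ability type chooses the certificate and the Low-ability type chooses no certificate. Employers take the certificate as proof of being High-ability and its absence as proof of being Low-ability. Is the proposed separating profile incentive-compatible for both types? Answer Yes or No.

Yes

Under these beliefs, the certificate earns wage 35 and no certificate earns wage 26.
High-ability: the certificate nets 35 − 6 = 29; no certificate nets 26. High-ability prefers the certificate.
Low-ability: the certificate nets 35 − 18 = 17; no certificate nets 26. Low-ability prefers no certificate.
Neither type deviates, so the separating profile is an equilibrium.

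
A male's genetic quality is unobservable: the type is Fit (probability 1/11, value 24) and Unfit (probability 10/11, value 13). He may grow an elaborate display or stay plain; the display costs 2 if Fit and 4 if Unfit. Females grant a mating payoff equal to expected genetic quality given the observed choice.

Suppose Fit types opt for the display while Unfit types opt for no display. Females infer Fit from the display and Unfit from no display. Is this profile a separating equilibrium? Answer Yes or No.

No

Under these beliefs, the display earns mating payoff 24 and no display earns mating payoff 13.
Fit: the display nets 24 − 2 = 22; no display nets 13. Fit prefers the display.
Unfit: the display nets 24 − 4 = 20; no display nets 13. Unfit would deviate to the display.
Unfit has a profitable deviation, so the profile is not an equilibrium.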